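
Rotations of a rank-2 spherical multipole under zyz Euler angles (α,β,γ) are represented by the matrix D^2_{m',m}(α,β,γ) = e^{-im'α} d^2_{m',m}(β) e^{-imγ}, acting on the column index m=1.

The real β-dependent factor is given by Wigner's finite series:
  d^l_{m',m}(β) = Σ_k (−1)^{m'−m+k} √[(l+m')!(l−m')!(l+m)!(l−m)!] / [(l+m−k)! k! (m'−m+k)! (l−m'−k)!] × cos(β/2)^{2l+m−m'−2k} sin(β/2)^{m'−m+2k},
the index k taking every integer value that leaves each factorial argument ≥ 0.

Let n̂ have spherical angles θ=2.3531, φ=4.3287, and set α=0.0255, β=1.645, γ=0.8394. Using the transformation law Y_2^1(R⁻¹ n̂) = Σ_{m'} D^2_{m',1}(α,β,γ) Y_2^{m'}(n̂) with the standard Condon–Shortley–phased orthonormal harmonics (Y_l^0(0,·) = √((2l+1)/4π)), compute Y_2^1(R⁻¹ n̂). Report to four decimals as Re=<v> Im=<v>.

Need the full column D^2_{m',1} for m'=−2..2 at α=0.0255, β=1.645, γ=0.8394.
cos(β/2)=0.680391, sin(β/2)=0.732849
d^2_{-2,1}: single k=3 term ⇒ +0.535590;  D = +0.377581-0.379854i
d^2_{-1,1}: k∈[2..3] ⇒ +0.745878 -0.288442 = +0.457436;  D = +0.314107-0.332543i
d^2_{0,1}: k∈[1..2] ⇒ +0.565414 -0.655961 = -0.090547;  D = -0.060477+0.067389i
d^2_{1,1}: k∈[0..1] ⇒ +0.214306 -0.745878 = -0.531572;  D = -0.344839+0.404542i
d^2_{2,1}: single k=0 term ⇒ -0.461658;  D = -0.290430+0.358858i
Y_2^{m'}(θ=2.3531,φ=4.3287) and Σ D·Y over m':
  (+0.3776-0.3799i)·(-0.1399-0.1349i)  (+0.3141-0.3325i)·(+0.1446-0.3582i)  (-0.0605+0.0674i)·(+0.1548+0.0000i)  (-0.3448+0.4045i)·(-0.1446-0.3582i)  (-0.2904+0.3589i)·(-0.1399+0.1349i)
Y_2^1(R⁻¹ n̂) = -0.000143-0.172331i

Re=-0.0001 Im=-0.1723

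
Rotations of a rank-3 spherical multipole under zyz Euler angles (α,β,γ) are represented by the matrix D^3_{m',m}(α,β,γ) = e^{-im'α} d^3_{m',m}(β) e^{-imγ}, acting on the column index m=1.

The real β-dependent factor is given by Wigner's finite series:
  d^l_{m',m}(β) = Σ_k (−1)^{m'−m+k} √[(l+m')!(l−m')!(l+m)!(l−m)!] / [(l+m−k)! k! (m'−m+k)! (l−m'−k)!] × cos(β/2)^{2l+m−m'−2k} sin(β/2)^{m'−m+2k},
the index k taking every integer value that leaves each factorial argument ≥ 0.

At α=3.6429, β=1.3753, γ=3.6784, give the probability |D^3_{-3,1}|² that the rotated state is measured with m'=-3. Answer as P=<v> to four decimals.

First d^3_{-3,1}(β=1.3753), then the phase factors e^{-i(-3)α} and e^{-i(1)γ}:
With c≡cos(β/2)=0.772740 and s≡sin(β/2)=0.634723, N=[1·720·24·2]^{1/2}=185.903201
k∈{4} keeps every argument non-negative
  k=4: (−1)^0·185.9032/(48)·0.7727^2·0.6347^4 = +0.375361
d^3_{-3,1}(1.3753) = +0.375361
|D^3_{-3,1}|² = |d^3_{-3,1}(β)|² = (+0.375361)² = 0.140896 (the z-rotation phases have unit modulus)

P=0.1409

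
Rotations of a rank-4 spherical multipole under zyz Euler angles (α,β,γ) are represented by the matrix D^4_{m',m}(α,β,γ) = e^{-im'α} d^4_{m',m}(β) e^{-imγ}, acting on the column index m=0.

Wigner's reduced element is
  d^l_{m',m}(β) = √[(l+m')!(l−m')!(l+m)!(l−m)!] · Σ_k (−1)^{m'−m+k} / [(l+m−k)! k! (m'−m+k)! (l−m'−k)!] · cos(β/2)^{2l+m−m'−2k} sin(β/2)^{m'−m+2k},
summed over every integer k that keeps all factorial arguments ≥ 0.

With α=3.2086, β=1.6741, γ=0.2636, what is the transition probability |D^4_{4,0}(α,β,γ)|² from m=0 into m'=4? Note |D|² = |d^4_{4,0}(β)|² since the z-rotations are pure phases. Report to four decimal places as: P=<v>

Split into d^4_{4,0}(β=1.6741) × two z-phases.
With c≡cos(β/2)=0.669657 and s≡sin(β/2)=0.742671, N=[40320·1·24·24]^{1/2}=4819.161753
k∈{0} keeps every argument non-negative
  k=0: (−1)^4·4819.1618/(576)·0.6697^4·0.7427^4 = +0.511851
d^4_{4,0}(1.6741) = +0.511851
|D^4_{4,0}|² = |d^4_{4,0}(β)|² = (+0.511851)² = 0.261991 (the z-rotation phases have unit modulus)

P=0.2620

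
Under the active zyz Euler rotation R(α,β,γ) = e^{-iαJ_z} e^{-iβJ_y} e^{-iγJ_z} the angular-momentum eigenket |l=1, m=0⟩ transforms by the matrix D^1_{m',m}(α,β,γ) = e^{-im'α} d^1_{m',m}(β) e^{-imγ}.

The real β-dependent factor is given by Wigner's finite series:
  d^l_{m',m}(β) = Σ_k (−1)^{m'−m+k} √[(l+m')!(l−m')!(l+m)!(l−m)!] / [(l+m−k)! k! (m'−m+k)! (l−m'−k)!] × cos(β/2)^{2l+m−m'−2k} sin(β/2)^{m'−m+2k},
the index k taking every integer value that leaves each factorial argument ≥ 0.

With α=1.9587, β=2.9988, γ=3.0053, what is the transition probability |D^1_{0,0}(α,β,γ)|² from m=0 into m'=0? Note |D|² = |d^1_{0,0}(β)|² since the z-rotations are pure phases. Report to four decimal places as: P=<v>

D^1_{0,0}(1.9587,2.9988,3.0053) = e^{-i·0·1.9587}·d^1_{0,0}(2.9988)·e^{-i·0·3.0053}. Compute d first:
Half-angle: c=0.071336, s=0.997452. N=√(1·1·1·1)=1.000000
Admissible k: 0..1 (factorial args all ≥0)
  k=0: (−1)^0·1.0000/(1)·0.0713^2·0.9975^0 = +0.005089
  k=1: (−1)^1·1.0000/(1)·0.0713^0·0.9975^2 = -0.994911
d^1_{0,0}(2.9988) = +0.005089 -0.994911 = -0.989822
|D^1_{0,0}|² = |d^1_{0,0}(β)|² = (-0.989822)² = 0.979748 (the z-rotation phases have unit modulus)

P=0.9797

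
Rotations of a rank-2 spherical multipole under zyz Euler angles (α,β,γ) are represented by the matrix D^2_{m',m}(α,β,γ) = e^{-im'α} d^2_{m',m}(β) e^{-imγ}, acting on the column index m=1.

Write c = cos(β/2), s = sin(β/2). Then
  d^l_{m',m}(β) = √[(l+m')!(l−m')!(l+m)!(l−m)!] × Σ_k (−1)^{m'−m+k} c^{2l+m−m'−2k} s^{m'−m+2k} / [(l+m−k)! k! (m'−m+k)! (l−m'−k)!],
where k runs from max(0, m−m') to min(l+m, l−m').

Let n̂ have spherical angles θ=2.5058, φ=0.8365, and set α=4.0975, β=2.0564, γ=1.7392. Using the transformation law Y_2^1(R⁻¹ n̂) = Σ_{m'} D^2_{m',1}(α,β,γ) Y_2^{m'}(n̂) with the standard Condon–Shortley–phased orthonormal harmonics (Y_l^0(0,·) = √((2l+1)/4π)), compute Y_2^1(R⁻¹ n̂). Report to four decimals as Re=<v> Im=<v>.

Need the full column D^2_{m',1} for m'=−2..2 at α=4.0975, β=2.0564, γ=1.7392.
cos(β/2)=0.516361, sin(β/2)=0.856371
d^2_{-2,1}: single k=3 term ⇒ +0.648589;  D = +0.638950+0.111401i
d^2_{-1,1}: k∈[2..3] ⇒ +0.586614 -0.537833 = +0.048780;  D = -0.034566+0.034420i
d^2_{0,1}: k∈[1..2] ⇒ +0.288801 -0.794356 = -0.505555;  D = +0.084735+0.498403i
d^2_{1,1}: k∈[0..1] ⇒ +0.071091 -0.586614 = -0.515523;  D = -0.464986-0.222602i
d^2_{2,1}: single k=0 term ⇒ -0.235805;  D = +0.205864-0.114996i
Y_2^{m'}(θ=2.5058,φ=0.8365) and Σ D·Y over m':
  (+0.6389+0.1114i)·(-0.0139-0.1355i)  (-0.0346+0.0344i)·(-0.2473+0.2740i)  (+0.0847+0.4984i)·(+0.2971+0.0000i)  (-0.4650-0.2226i)·(+0.2473+0.2740i)  (+0.2059-0.1150i)·(-0.0139+0.1355i)
Y_2^1(R⁻¹ n̂) = -0.010781-0.110975i

Re=-0.0108 Im=-0.1110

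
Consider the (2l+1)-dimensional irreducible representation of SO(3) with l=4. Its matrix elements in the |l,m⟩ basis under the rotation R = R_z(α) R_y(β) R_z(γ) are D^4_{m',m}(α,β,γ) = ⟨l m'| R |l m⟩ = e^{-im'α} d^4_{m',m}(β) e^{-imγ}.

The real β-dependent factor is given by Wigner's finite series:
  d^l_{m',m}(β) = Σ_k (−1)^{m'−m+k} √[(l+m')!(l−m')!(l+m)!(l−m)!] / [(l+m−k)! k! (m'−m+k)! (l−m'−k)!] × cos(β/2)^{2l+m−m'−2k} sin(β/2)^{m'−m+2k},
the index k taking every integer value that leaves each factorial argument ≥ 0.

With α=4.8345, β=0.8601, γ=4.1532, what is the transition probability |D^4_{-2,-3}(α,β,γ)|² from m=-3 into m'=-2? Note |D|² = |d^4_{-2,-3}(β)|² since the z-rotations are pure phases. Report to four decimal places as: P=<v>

D^4_{-2,-3}(4.8345,0.8601,4.1532) = e^{-i·-2·4.8345}·d^4_{-2,-3}(0.8601)·e^{-i·-3·4.1532}. Compute d first:
With c≡cos(β/2)=0.908945 and s≡sin(β/2)=0.416916, N=[2·720·1·5040]^{1/2}=2693.993318
The bounds max(0,m−m')=0 and min(l+m,l−m')=1 give 2 terms
  k=0: (−1)^1·2693.9933/(720)·0.9089^7·0.4169^1 = -0.799605
  k=1: (−1)^2·2693.9933/(240)·0.9089^5·0.4169^3 = +0.504684
d^4_{-2,-3}(0.8601) = -0.799605 +0.504684 = -0.294921
|D^4_{-2,-3}|² = |d^4_{-2,-3}(β)|² = (-0.294921)² = 0.086979 (the z-rotation phases have unit modulus)

P=0.0870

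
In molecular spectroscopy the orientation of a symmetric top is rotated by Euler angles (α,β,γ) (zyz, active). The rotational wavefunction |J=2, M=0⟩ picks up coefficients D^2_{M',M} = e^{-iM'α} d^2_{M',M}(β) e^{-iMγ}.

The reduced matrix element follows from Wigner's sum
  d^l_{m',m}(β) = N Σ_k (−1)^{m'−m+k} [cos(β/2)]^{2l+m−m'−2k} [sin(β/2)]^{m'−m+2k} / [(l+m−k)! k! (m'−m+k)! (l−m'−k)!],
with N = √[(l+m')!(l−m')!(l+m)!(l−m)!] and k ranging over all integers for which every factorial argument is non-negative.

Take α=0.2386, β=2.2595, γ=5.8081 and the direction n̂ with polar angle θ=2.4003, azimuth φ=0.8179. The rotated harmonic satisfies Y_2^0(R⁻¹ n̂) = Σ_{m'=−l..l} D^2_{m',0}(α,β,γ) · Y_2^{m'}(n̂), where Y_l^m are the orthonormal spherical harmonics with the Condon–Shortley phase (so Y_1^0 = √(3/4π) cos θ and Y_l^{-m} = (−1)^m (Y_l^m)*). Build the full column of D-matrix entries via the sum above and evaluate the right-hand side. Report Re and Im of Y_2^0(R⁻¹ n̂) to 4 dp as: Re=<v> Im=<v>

Re=0.4596 Im=0.0000

Need the full column D^2_{m',0} for m'=−2..2 at α=0.2386, β=2.2595, γ=5.8081.
cos(β/2)=0.426886, sin(β/2)=0.904305
d^2_{-2,0}: single k=2 term ⇒ +0.365031;  D = +0.324251+0.167656i
d^2_{-1,0}: k∈[1..2] ⇒ +0.172316 -0.773273 = -0.600957;  D = -0.583932-0.142032i
d^2_{0,0}: k∈[0..2] ⇒ +0.033208 -0.596093 +0.668745 = +0.105861;  D = +0.105861+0.000000i
d^2_{1,0}: k∈[0..1] ⇒ -0.172316 +0.773273 = +0.600957;  D = +0.583932-0.142032i
d^2_{2,0}: single k=0 term ⇒ +0.365031;  D = +0.324251-0.167656i
Y_2^{m'}(θ=2.4003,φ=0.8179) and Σ D·Y over m':
  (+0.3243+0.1677i)·(-0.0114-0.1758i)  (-0.5839-0.1420i)·(-0.2631+0.2808i)  (+0.1059+0.0000i)·(+0.1994+0.0000i)  (+0.5839-0.1420i)·(+0.2631+0.2808i)  (+0.3243-0.1677i)·(-0.0114+0.1758i)
Y_2^0(R⁻¹ n̂) = +0.459628-0.000000i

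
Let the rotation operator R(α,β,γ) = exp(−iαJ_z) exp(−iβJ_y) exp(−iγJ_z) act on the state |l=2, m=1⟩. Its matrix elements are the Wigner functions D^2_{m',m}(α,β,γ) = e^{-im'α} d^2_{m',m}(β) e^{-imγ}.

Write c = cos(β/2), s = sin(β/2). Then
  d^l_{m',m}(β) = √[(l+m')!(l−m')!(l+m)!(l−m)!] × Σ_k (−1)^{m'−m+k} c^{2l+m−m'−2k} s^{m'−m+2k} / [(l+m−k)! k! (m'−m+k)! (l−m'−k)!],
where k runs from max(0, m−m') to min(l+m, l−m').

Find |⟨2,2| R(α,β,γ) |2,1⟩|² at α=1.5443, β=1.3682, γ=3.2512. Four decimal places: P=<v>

P=0.3461

Split into d^2_{2,1}(β=1.3682) × two z-phases.
Half-angle: c=0.774988, s=0.631976. N=√(24·1·6·1)=12.000000
k: max(0,(1)−(2))=0 … min(2+(1),2−(2))=0
  k=0: (−1)^1·12.0000/(6)·0.7750^3·0.6320^1 = -0.588323
d^2_{2,1}(1.3682) = -0.588323
|D^2_{2,1}|² = |d^2_{2,1}(β)|² = (-0.588323)² = 0.346124 (the z-rotation phases have unit modulus)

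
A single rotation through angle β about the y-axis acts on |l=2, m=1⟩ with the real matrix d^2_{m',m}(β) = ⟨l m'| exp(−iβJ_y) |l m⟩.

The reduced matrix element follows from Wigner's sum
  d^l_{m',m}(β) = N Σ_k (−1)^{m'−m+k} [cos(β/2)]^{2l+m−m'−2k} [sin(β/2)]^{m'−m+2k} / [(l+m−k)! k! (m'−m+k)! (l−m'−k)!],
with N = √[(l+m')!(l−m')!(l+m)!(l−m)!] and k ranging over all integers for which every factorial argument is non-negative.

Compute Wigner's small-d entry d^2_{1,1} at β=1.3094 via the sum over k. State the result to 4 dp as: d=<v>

d=-0.3040

d^2_{1,1}(β=1.3094) via Wigner's sum:
c=cos(1.3094/2)=0.793231, s=sin(1.3094/2)=0.608921; N=√[6·1·6·1]=6.000000
k∈{0,1} keeps every argument non-negative
  k=0: (−1)^0·6.0000/(6)·0.7932^4·0.6089^0 = +0.395911
  k=1: (−1)^1·6.0000/(2)·0.7932^2·0.6089^2 = -0.699911
d^2_{1,1}(1.3094) = +0.395911 -0.699911 = -0.303999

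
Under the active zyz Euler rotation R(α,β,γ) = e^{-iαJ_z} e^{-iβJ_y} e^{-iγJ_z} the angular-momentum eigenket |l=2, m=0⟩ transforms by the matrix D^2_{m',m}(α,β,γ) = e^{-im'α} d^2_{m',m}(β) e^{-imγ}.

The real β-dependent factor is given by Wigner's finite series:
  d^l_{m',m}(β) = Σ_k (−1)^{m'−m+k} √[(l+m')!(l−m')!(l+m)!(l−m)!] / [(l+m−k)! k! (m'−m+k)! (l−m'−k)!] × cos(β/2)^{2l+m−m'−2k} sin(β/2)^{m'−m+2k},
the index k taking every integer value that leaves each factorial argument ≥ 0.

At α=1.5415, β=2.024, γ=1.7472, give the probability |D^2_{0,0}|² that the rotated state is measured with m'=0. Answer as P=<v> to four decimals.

D^2_{0,0}(1.5415,2.024,1.7472) = e^{-i·0·1.5415}·d^2_{0,0}(2.024)·e^{-i·0·1.7472}. Compute d first:
Half-angle: c=0.530166, s=0.847894. N=√(2·2·2·2)=4.000000
Admissible k: 0..2 (factorial args all ≥0)
  k=0: (−1)^0·4.0000/(4)·0.5302^4·0.8479^0 = +0.079004
  k=1: (−1)^1·4.0000/(1)·0.5302^2·0.8479^2 = -0.808289
  k=2: (−1)^2·4.0000/(4)·0.5302^0·0.8479^4 = +0.516852
d^2_{0,0}(2.024) = +0.079004 -0.808289 +0.516852 = -0.212434
|D^2_{0,0}|² = |d^2_{0,0}(β)|² = (-0.212434)² = 0.045128 (the z-rotation phases have unit modulus)

P=0.0451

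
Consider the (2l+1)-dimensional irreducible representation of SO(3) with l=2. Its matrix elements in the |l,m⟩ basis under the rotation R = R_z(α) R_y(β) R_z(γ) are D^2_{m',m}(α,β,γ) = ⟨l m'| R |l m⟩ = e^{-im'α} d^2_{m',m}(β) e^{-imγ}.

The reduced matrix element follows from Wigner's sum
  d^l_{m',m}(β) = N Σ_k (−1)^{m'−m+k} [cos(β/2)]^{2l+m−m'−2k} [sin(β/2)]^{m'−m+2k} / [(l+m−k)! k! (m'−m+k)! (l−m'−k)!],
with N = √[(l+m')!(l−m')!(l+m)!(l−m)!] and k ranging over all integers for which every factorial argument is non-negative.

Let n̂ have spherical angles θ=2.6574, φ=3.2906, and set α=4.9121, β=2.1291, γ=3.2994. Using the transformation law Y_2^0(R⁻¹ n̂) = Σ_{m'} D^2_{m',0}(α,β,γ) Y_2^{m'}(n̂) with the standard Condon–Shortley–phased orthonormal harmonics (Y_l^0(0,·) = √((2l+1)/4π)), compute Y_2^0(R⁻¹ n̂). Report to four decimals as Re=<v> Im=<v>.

Re=-0.1248 Im=0.0000

Need the full column D^2_{m',0} for m'=−2..2 at α=4.9121, β=2.1291, γ=3.2994.
cos(β/2)=0.484898, sin(β/2)=0.874571
d^2_{-2,0}: single k=2 term ⇒ +0.440520;  D = -0.405845-0.171312i
d^2_{-1,0}: k∈[1..2] ⇒ +0.244243 -0.794531 = -0.550288;  D = -0.109170+0.539351i
d^2_{0,0}: k∈[0..2] ⇒ +0.055284 -0.719367 +0.585032 = -0.079050;  D = -0.079050+0.000000i
d^2_{1,0}: k∈[0..1] ⇒ -0.244243 +0.794531 = +0.550288;  D = +0.109170+0.539351i
d^2_{2,0}: single k=0 term ⇒ +0.440520;  D = -0.405845+0.171312i
Y_2^{m'}(θ=2.6574,φ=3.2906) and Σ D·Y over m':
  (-0.4058-0.1713i)·(+0.0800-0.0246i)  (-0.1092+0.5394i)·(+0.3148-0.0473i)  (-0.0791+0.0000i)·(+0.4258+0.0000i)  (+0.1092+0.5394i)·(-0.3148-0.0473i)  (-0.4058+0.1713i)·(+0.0800+0.0246i)
Y_2^0(R⁻¹ n̂) = -0.124774+0.000000i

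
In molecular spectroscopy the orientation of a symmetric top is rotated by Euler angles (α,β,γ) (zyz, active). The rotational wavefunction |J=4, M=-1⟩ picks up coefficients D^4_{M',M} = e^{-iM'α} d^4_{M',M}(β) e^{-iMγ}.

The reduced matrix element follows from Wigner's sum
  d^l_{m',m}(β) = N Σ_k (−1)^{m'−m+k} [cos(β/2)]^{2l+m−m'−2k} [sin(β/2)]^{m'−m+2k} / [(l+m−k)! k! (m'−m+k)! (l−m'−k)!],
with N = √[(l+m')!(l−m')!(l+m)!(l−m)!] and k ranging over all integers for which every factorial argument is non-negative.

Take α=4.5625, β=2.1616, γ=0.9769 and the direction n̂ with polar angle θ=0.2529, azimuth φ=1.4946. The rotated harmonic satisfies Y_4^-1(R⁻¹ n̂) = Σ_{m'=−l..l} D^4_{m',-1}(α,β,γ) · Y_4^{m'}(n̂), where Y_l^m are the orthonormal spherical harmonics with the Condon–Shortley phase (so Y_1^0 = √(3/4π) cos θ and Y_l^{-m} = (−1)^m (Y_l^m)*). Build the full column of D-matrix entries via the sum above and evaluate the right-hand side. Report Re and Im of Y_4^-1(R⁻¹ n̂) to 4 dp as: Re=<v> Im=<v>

Re=0.1233 Im=0.1722

Need the full column D^4_{m',-1} for m'=−4..4 at α=4.5625, β=2.1616, γ=0.9769.
cos(β/2)=0.470623, sin(β/2)=0.882335
d^4_{-4,-1}: single k=3 term ⇒ +0.118675;  D = +0.110325+0.043726i
d^4_{-3,-1}: k∈[2..3] ⇒ +0.067139 -0.393318 = -0.326179;  D = +0.164115-0.281885i
d^4_{-2,-1}: k∈[1..3] ⇒ +0.019142 -0.336411 +0.788315 = +0.471046;  D = -0.367123-0.295135i
d^4_{-1,-1}: k∈[0..3] ⇒ +0.002406 -0.126880 +0.891961 -1.045070 = -0.277583;  D = -0.204277+0.187946i
d^4_{0,-1}: k∈[0..3] ⇒ -0.020177 +0.425530 -1.495723 +0.876236 = -0.214134;  D = -0.119828-0.177468i
d^4_{1,-1}: k∈[0..3] ⇒ +0.084587 -0.891961 +1.567605 -0.367338 = +0.392893;  D = -0.354797+0.168772i
d^4_{2,-1}: k∈[0..2] ⇒ -0.224274 +1.182473 -0.831270 = +0.126929;  D = -0.036796-0.121478i
d^4_{3,-1}: k∈[0..1] ⇒ +0.393318 -0.829499 = -0.436181;  D = -0.431652+0.062692i
d^4_{4,-1}: single k=0 term ⇒ -0.417137;  D = +0.002361-0.417131i
Y_4^{m'}(θ=0.2529,φ=1.4946) and Σ D·Y over m':
  (+0.1103+0.0437i)·(+0.0017+0.0005i)  (+0.1641-0.2819i)·(-0.0043+0.0185i)  (-0.3671-0.2951i)·(-0.1151-0.0177i)  (-0.2043+0.1879i)·(+0.0311-0.4070i)  (-0.1198-0.1775i)·(+0.5959+0.0000i)  (-0.3548+0.1688i)·(-0.0311-0.4070i)  (-0.0368-0.1215i)·(-0.1151+0.0177i)  (-0.4317+0.0627i)·(+0.0043+0.0185i)  (+0.0024-0.4171i)·(+0.0017-0.0005i)
Y_4^-1(R⁻¹ n̂) = +0.123334+0.172180i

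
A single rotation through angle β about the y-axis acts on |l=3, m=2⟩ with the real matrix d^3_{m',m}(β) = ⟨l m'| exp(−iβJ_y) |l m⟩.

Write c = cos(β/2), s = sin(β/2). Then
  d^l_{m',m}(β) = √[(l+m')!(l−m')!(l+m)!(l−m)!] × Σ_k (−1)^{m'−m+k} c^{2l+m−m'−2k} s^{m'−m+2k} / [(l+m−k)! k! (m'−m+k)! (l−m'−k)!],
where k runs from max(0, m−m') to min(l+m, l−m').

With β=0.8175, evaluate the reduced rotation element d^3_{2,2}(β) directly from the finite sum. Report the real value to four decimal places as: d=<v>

d=0.0370

d^3_{2,2}(β=0.8175) via Wigner's sum:
c=cos(0.8175/2)=0.917618, s=sin(0.8175/2)=0.397463; N=√[120·1·120·1]=120.000000
The bounds max(0,m−m')=0 and min(l+m,l−m')=1 give 2 terms
  k=0: (−1)^0·120.0000/(120)·0.9176^6·0.3975^0 = +0.596998
  k=1: (−1)^1·120.0000/(24)·0.9176^4·0.3975^2 = -0.560030
d^3_{2,2}(0.8175) = +0.596998 -0.560030 = +0.036968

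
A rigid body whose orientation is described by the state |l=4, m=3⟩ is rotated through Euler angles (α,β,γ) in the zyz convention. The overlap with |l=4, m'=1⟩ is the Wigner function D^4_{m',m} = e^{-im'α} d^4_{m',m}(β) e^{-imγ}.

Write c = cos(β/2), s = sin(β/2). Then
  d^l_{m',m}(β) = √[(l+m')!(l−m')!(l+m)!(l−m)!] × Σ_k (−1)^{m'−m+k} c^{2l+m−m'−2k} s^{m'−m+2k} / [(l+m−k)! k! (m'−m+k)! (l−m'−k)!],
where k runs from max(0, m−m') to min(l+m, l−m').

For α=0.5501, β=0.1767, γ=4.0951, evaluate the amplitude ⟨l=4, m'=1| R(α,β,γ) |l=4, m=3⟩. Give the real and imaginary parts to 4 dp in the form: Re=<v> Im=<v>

Re=0.0574 Im=-0.0158

D^4_{1,3}(0.5501,0.1767,4.0951) = e^{-i·1·0.5501}·d^4_{1,3}(0.1767)·e^{-i·3·4.0951}. Compute d first:
Half-angle: c=0.996100, s=0.088235. N=√(120·6·5040·1)=1904.940944
Admissible k: 2..3 (factorial args all ≥0)
  k=2: (−1)^0·1904.9409/(240)·0.9961^6·0.0882^2 = +0.060363
  k=3: (−1)^1·1904.9409/(144)·0.9961^4·0.0882^4 = -0.000789
d^4_{1,3}(0.1767) = +0.060363 -0.000789 = +0.059573
Phases: e^{-i·(1)·0.5501}=+0.852472-0.522772i, e^{-i·(3)·4.0951}=+0.960759+0.277384i ⇒ D=+0.057431-0.015834i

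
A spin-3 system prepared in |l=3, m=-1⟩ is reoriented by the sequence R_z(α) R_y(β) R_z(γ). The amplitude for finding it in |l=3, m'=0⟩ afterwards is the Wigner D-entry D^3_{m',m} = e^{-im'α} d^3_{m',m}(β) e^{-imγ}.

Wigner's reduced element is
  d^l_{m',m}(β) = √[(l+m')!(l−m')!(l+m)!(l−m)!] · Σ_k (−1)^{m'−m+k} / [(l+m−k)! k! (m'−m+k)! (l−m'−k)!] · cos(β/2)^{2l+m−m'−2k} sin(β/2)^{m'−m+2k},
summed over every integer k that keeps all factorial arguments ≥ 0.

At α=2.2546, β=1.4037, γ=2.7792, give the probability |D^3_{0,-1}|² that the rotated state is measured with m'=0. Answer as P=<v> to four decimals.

D^3_{0,-1}(2.2546,1.4037,2.7792) = e^{-i·0·2.2546}·d^3_{0,-1}(1.4037)·e^{-i·-1·2.7792}. Compute d first:
c=cos(1.4037/2)=0.763649, s=sin(1.4037/2)=0.645632; N=√[6·6·2·24]=41.569219
The bounds max(0,m−m')=0 and min(l+m,l−m')=2 give 3 terms
  k=0: (−1)^1·41.5692/(12)·0.7636^5·0.6456^1 = -0.580824
  k=1: (−1)^2·41.5692/(4)·0.7636^3·0.6456^3 = +1.245511
  k=2: (−1)^3·41.5692/(12)·0.7636^1·0.6456^5 = -0.296762
d^3_{0,-1}(1.4037) = -0.580824 +1.245511 -0.296762 = +0.367925
|D^3_{0,-1}|² = |d^3_{0,-1}(β)|² = (+0.367925)² = 0.135369 (the z-rotation phases have unit modulus)

P=0.1354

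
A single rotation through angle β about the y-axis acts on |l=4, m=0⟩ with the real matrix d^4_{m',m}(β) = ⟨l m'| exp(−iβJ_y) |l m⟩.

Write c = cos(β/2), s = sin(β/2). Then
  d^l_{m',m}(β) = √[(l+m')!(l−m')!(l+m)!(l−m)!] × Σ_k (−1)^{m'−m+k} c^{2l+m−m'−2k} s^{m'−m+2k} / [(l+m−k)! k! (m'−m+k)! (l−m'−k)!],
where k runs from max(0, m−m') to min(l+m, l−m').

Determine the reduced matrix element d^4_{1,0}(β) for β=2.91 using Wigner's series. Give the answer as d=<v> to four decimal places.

d^4_{1,0}(β=2.91) via Wigner's sum:
With c≡cos(β/2)=0.115538 and s≡sin(β/2)=0.993303, N=[120·6·24·24]^{1/2}=643.987578
k∈{0,1,2,3} keeps every argument non-negative
  k=0: (−1)^1·643.9876/(144)·0.1155^7·0.9933^1 = -0.000001
  k=1: (−1)^2·643.9876/(24)·0.1155^5·0.9933^3 = +0.000541
  k=2: (−1)^3·643.9876/(24)·0.1155^3·0.9933^5 = -0.040017
  k=3: (−1)^4·643.9876/(144)·0.1155^1·0.9933^7 = +0.492960
d^4_{1,0}(2.91) = -0.000001 +0.000541 -0.040017 +0.492960 = +0.453483

d=0.4535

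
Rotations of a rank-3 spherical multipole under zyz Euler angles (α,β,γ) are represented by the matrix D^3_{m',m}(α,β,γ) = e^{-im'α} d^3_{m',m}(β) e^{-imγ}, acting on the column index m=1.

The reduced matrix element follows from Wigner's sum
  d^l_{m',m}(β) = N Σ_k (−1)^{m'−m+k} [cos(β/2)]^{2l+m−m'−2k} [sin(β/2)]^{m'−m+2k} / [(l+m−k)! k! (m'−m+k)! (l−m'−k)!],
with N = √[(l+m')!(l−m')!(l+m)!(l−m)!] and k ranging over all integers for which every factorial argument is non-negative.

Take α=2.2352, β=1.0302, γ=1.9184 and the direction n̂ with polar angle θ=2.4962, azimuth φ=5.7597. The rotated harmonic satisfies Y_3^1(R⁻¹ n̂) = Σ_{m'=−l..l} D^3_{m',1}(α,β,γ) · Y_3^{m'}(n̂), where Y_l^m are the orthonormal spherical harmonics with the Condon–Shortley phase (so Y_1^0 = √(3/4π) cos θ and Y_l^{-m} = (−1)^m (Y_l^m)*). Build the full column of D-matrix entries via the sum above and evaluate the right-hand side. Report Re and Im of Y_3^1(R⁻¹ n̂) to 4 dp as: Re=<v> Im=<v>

Re=0.3313 Im=0.2842

Need the full column D^3_{m',1} for m'=−3..3 at α=2.2352, β=1.0302, γ=1.9184.
cos(β/2)=0.870243, sin(β/2)=0.492622
d^3_{-3,1}: single k=4 term ⇒ +0.172736;  D = +0.012910-0.172252i
d^3_{-2,1}: k∈[3..4] ⇒ +0.498303 -0.079838 = +0.418465;  D = -0.347814+0.232676i
d^3_{-1,1}: k∈[2..4] ⇒ +0.835106 -0.356801 +0.014292 = +0.492597;  D = +0.468084+0.153457i
d^3_{0,1}: k∈[1..3] ⇒ +0.851742 -0.818795 +0.087458 = +0.120405;  D = -0.041015-0.113204i
d^3_{1,1}: k∈[0..2] ⇒ +0.434355 -1.113475 +0.267601 = -0.411519;  D = +0.218171-0.348926i
d^3_{2,1}: k∈[0..1] ⇒ -0.777531 +0.498303 = -0.279228;  D = -0.277672+0.029436i
d^3_{3,1}: single k=0 term ⇒ +0.539059;  D = -0.375265-0.386989i
Y_3^{m'}(θ=2.4962,φ=5.7597) and Σ D·Y over m':
  (+0.0129-0.1723i)·(+0.0000+0.0908i)  (-0.3478+0.2327i)·(-0.1478-0.2558i)  (+0.4681+0.1535i)·(+0.3689+0.2129i)  (-0.0410-0.1132i)·(-0.0569+0.0000i)  (+0.2182-0.3489i)·(-0.3689+0.2129i)  (-0.2777+0.0294i)·(-0.1478+0.2558i)  (-0.3753-0.3870i)·(-0.0000+0.0908i)
Y_3^1(R⁻¹ n̂) = +0.331337+0.284186i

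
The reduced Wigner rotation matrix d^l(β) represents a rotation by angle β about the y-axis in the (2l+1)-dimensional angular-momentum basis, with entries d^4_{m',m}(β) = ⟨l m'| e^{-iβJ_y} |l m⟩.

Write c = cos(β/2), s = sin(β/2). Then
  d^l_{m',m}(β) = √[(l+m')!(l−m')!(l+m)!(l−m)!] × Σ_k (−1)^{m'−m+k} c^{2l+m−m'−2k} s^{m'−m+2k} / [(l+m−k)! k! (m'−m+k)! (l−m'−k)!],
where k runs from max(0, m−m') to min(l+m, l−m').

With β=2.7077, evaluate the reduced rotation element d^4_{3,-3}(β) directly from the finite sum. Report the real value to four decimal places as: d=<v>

d=-0.5459

d^4_{3,-3}(β=2.7077) via Wigner's sum:
With c≡cos(β/2)=0.215249 and s≡sin(β/2)=0.976559, N=[5040·1·1·5040]^{1/2}=5040.000000
The bounds max(0,m−m')=0 and min(l+m,l−m')=1 give 2 terms
  k=0: (−1)^6·5040.0000/(720)·0.2152^2·0.9766^6 = +0.281300
  k=1: (−1)^7·5040.0000/(5040)·0.2152^0·0.9766^8 = -0.827159
d^4_{3,-3}(2.7077) = +0.281300 -0.827159 = -0.545859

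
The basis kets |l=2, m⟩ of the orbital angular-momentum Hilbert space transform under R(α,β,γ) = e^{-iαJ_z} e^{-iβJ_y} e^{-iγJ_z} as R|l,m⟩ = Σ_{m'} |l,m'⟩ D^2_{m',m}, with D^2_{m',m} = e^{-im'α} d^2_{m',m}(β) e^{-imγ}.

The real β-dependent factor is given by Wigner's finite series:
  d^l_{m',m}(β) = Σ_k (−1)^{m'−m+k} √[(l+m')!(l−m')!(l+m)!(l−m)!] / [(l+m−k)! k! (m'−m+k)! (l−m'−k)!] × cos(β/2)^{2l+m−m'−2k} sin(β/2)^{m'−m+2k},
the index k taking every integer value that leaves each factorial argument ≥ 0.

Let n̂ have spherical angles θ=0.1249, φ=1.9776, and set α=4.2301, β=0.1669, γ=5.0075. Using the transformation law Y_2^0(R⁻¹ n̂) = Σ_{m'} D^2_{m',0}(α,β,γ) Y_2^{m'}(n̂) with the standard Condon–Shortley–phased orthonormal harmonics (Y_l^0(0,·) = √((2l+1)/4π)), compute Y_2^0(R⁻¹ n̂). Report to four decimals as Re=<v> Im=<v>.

Need the full column D^2_{m',0} for m'=−2..2 at α=4.2301, β=0.1669, γ=5.0075.
cos(β/2)=0.996520, sin(β/2)=0.083353
d^2_{-2,0}: single k=2 term ⇒ +0.016900;  D = -0.009629+0.013889i
d^2_{-1,0}: k∈[1..2] ⇒ +0.202049 -0.001414 = +0.200635;  D = -0.093056-0.177750i
d^2_{0,0}: k∈[0..2] ⇒ +0.986153 -0.027598 +0.000048 = +0.958603;  D = +0.958603+0.000000i
d^2_{1,0}: k∈[0..1] ⇒ -0.202049 +0.001414 = -0.200635;  D = +0.093056-0.177750i
d^2_{2,0}: single k=0 term ⇒ +0.016900;  D = -0.009629-0.013889i
Y_2^{m'}(θ=0.1249,φ=1.9776) and Σ D·Y over m':
  (-0.0096+0.0139i)·(-0.0041+0.0044i)  (-0.0931-0.1777i)·(-0.0378-0.0877i)  (+0.9586+0.0000i)·(+0.6161+0.0000i)  (+0.0931-0.1777i)·(+0.0378-0.0877i)  (-0.0096-0.0139i)·(-0.0041-0.0044i)
Y_2^0(R⁻¹ n̂) = +0.566408-0.000000i

Re=0.5664 Im=0.0000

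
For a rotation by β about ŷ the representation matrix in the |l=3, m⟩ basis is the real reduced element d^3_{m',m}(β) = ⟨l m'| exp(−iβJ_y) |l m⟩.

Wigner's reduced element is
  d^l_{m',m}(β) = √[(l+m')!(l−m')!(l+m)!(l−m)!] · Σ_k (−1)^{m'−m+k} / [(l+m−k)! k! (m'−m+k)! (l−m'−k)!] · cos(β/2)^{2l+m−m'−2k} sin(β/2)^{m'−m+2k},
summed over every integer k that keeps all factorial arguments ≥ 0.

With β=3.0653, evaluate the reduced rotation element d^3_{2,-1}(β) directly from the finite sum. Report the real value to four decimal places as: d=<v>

d=0.1198

d^3_{2,-1}(β=3.0653) via Wigner's sum:
c=cos(3.0653/2)=0.038137, s=sin(3.0653/2)=0.999273; N=√[120·1·2·24]=75.894664
The bounds max(0,m−m')=0 and min(l+m,l−m')=1 give 2 terms
  k=0: (−1)^3·75.8947/(12)·0.0381^3·0.9993^3 = -0.000350
  k=1: (−1)^4·75.8947/(24)·0.0381^1·0.9993^5 = +0.120162
d^3_{2,-1}(3.0653) = -0.000350 +0.120162 = +0.119812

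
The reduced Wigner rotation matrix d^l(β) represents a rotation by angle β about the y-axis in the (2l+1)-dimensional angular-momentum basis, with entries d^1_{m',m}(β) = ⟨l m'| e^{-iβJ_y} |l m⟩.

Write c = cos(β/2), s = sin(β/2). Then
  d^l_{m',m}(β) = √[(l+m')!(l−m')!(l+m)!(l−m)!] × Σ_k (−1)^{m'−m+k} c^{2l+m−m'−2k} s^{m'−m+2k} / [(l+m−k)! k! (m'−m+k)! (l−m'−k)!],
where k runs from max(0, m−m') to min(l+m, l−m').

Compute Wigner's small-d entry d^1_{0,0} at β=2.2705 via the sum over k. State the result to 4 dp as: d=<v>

d=-0.6440

d^1_{0,0}(β=2.2705) via Wigner's sum:
With c≡cos(β/2)=0.421906 and s≡sin(β/2)=0.906640, N=[1·1·1·1]^{1/2}=1.000000
Admissible k: 0..1 (factorial args all ≥0)
  k=0: (−1)^0·1.0000/(1)·0.4219^2·0.9066^0 = +0.178004
  k=1: (−1)^1·1.0000/(1)·0.4219^0·0.9066^2 = -0.821996
d^1_{0,0}(2.2705) = +0.178004 -0.821996 = -0.643991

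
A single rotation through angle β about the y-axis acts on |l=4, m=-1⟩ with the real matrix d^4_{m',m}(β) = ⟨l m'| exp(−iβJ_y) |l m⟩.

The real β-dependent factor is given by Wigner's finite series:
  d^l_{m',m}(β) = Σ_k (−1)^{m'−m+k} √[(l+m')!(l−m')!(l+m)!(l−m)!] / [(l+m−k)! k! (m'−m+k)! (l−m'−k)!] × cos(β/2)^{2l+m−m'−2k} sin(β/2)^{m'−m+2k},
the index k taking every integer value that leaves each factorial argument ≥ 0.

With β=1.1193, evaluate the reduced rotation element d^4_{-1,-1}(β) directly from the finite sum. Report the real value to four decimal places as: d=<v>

d^4_{-1,-1}(β=1.1193) via Wigner's sum:
Half-angle: c=0.847441, s=0.530890. N=√(6·120·6·120)=720.000000
k: max(0,(-1)−(-1))=0 … min(4+(-1),4−(-1))=3
  k=0: (−1)^0·720.0000/(720)·0.8474^8·0.5309^0 = +0.265996
  k=1: (−1)^1·720.0000/(48)·0.8474^6·0.5309^2 = -1.565873
  k=2: (−1)^2·720.0000/(24)·0.8474^4·0.5309^4 = +1.229068
  k=3: (−1)^3·720.0000/(72)·0.8474^2·0.5309^6 = -0.160785
d^4_{-1,-1}(1.1193) = +0.265996 -1.565873 +1.229068 -0.160785 = -0.231593

d=-0.2316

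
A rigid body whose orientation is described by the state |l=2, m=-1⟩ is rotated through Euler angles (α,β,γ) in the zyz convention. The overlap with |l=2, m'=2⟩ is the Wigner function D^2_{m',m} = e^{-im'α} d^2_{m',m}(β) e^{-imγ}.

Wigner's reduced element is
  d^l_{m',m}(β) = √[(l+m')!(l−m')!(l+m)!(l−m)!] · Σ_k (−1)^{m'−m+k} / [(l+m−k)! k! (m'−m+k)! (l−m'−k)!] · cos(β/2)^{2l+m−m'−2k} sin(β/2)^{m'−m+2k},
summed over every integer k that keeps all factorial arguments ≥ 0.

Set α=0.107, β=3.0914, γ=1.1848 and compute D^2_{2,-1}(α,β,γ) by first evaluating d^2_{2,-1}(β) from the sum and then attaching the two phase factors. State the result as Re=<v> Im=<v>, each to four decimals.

Re=-0.0283 Im=-0.0414

D^2_{2,-1}(0.107,3.0914,1.1848) = e^{-i·2·0.107}·d^2_{2,-1}(3.0914)·e^{-i·-1·1.1848}. Compute d first:
Half-angle: c=0.025094, s=0.999685. N=√(24·1·1·6)=12.000000
k: max(0,(-1)−(2))=0 … min(2+(-1),2−(2))=0
  k=0: (−1)^3·12.0000/(6)·0.0251^1·0.9997^3 = -0.050140
d^2_{2,-1}(3.0914) = -0.050140
Attach z-rotation phases: D = e^{-i(2)(0.107)}·(-0.050140)·e^{-i(-1)(1.1848)} = -0.028311-0.041382i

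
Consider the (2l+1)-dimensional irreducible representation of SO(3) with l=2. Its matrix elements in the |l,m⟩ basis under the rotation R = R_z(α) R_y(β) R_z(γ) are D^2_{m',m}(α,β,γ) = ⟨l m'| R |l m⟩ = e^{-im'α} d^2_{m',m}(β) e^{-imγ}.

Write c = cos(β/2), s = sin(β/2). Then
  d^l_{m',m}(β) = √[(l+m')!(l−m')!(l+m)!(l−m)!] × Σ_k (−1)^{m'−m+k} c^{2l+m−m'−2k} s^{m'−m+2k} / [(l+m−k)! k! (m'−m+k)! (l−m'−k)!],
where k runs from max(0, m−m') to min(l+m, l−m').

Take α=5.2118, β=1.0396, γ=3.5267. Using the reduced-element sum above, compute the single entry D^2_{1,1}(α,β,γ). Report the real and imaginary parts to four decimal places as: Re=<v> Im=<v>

First d^2_{1,1}(β=1.0396), then the phase factors e^{-i(1)α} and e^{-i(1)γ}:
Half-angle: c=0.867919, s=0.496707. N=√(6·1·6·1)=6.000000
k: max(0,(1)−(1))=0 … min(2+(1),2−(1))=1
  k=0: (−1)^0·6.0000/(6)·0.8679^4·0.4967^0 = +0.567435
  k=1: (−1)^1·6.0000/(2)·0.8679^2·0.4967^2 = -0.557544
d^2_{1,1}(1.0396) = +0.567435 -0.557544 = +0.009891
Phases: e^{-i·(1)·5.2118}=+0.478909+0.877865i, e^{-i·(1)·3.5267}=-0.926758+0.375659i ⇒ D=-0.007652-0.006267i

Re=-0.0077 Im=-0.0063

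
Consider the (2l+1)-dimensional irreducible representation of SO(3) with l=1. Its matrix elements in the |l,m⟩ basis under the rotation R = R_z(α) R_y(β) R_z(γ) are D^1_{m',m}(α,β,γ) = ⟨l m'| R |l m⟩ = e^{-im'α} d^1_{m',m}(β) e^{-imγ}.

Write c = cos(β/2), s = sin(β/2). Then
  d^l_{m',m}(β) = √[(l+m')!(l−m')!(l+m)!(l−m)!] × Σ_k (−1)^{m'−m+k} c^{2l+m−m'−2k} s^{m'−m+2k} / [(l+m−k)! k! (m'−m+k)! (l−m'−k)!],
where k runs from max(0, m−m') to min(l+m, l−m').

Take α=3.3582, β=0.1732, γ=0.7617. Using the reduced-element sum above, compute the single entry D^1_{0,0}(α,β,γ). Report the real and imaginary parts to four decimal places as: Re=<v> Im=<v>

D^1_{0,0}(3.3582,0.1732,0.7617) = e^{-i·0·3.3582}·d^1_{0,0}(0.1732)·e^{-i·0·0.7617}. Compute d first:
c=cos(0.1732/2)=0.996253, s=sin(0.1732/2)=0.086492; N=√[1·1·1·1]=1.000000
Admissible k: 0..1 (factorial args all ≥0)
  k=0: (−1)^0·1.0000/(1)·0.9963^2·0.0865^0 = +0.992519
  k=1: (−1)^1·1.0000/(1)·0.9963^0·0.0865^2 = -0.007481
d^1_{0,0}(0.1732) = +0.992519 -0.007481 = +0.985038
Attach z-rotation phases: D = e^{-i(0)(3.3582)}·(+0.985038)·e^{-i(0)(0.7617)} = +0.985038+0.000000i

Re=0.9850 Im=0.0000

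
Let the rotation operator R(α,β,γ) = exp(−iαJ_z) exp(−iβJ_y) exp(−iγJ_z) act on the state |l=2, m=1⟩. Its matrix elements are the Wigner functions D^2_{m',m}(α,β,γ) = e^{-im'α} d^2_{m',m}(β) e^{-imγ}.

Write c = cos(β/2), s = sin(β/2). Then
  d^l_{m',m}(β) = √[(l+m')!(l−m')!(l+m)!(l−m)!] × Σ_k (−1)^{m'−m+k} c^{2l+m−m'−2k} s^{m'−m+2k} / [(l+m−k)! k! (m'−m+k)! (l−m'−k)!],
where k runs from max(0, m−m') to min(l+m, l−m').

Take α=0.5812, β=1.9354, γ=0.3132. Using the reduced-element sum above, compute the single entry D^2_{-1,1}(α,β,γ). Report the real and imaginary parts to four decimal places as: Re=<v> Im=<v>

Re=0.1876 Im=0.0515

First d^2_{-1,1}(β=1.9354), then the phase factors e^{-i(-1)α} and e^{-i(1)γ}:
Half-angle: c=0.567195, s=0.823583. N=√(1·6·6·1)=6.000000
k: max(0,(1)−(-1))=2 … min(2+(1),2−(-1))=3
  k=2: (−1)^0·6.0000/(2)·0.5672^2·0.8236^2 = +0.654639
  k=3: (−1)^1·6.0000/(6)·0.5672^0·0.8236^4 = -0.460077
d^2_{-1,1}(1.9354) = +0.654639 -0.460077 = +0.194562
D = (+0.835804+0.549027i)·(+0.194562)·(+0.951353-0.308105i) = +0.187616+0.051521i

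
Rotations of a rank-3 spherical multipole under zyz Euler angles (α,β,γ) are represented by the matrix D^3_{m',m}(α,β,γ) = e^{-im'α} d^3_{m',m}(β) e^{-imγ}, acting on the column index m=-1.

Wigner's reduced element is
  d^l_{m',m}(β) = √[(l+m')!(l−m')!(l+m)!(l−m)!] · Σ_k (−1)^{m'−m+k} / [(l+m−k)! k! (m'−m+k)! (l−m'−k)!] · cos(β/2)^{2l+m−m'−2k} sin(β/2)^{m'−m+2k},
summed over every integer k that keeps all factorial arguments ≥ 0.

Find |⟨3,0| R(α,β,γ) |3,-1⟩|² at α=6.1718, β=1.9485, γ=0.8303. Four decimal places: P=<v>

P=0.0166

First d^3_{0,-1}(β=1.9485), then the phase factors e^{-i(0)α} and e^{-i(-1)γ}:
Half-angle: c=0.561789, s=0.827281. N=√(6·6·2·24)=41.569219
k: max(0,(-1)−(0))=0 … min(3+(-1),3−(0))=2
  k=0: (−1)^1·41.5692/(12)·0.5618^5·0.8273^1 = -0.160365
  k=1: (−1)^2·41.5692/(4)·0.5618^3·0.8273^3 = +1.043253
  k=2: (−1)^3·41.5692/(12)·0.5618^1·0.8273^5 = -0.754099
d^3_{0,-1}(1.9485) = -0.160365 +1.043253 -0.754099 = +0.128790
|D^3_{0,-1}|² = |d^3_{0,-1}(β)|² = (+0.128790)² = 0.016587 (the z-rotation phases have unit modulus)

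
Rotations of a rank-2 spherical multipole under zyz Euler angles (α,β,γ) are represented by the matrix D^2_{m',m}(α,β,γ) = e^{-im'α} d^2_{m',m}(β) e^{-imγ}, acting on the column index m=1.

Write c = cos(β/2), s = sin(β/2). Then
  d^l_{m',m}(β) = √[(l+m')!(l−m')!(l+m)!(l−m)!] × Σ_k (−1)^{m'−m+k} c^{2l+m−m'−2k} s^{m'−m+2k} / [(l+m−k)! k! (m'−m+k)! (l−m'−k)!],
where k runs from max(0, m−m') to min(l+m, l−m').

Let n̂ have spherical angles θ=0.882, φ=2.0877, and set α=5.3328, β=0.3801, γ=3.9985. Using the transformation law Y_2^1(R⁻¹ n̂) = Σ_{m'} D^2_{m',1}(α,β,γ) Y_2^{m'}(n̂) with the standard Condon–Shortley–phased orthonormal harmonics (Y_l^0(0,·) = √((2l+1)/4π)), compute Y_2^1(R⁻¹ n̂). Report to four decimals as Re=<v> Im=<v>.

Need the full column D^2_{m',1} for m'=−2..2 at α=5.3328, β=0.3801, γ=3.9985.
cos(β/2)=0.981995, sin(β/2)=0.188908
d^2_{-2,1}: single k=3 term ⇒ +0.013240;  D = +0.012276+0.004959i
d^2_{-1,1}: k∈[2..3] ⇒ +0.103238 -0.001274 = +0.101965;  D = +0.023890+0.099126i
d^2_{0,1}: k∈[1..2] ⇒ +0.438181 -0.016216 = +0.421965;  D = -0.276294+0.318930i
d^2_{1,1}: k∈[0..1] ⇒ +0.929901 -0.103238 = +0.826663;  D = -0.823054-0.077162i
d^2_{2,1}: single k=0 term ⇒ -0.357773;  D = +0.179919+0.309243i
Y_2^{m'}(θ=0.882,φ=2.0877) and Σ D·Y over m':
  (+0.0123+0.0050i)·(-0.1178+0.1978i)  (+0.0239+0.0991i)·(-0.1873-0.3296i)  (-0.2763+0.3189i)·(+0.0669+0.0000i)  (-0.8231-0.0772i)·(+0.1873-0.3296i)  (+0.1799+0.3092i)·(-0.1178-0.1978i)
Y_2^1(R⁻¹ n̂) = -0.132345+0.181505i

Re=-0.1323 Im=0.1815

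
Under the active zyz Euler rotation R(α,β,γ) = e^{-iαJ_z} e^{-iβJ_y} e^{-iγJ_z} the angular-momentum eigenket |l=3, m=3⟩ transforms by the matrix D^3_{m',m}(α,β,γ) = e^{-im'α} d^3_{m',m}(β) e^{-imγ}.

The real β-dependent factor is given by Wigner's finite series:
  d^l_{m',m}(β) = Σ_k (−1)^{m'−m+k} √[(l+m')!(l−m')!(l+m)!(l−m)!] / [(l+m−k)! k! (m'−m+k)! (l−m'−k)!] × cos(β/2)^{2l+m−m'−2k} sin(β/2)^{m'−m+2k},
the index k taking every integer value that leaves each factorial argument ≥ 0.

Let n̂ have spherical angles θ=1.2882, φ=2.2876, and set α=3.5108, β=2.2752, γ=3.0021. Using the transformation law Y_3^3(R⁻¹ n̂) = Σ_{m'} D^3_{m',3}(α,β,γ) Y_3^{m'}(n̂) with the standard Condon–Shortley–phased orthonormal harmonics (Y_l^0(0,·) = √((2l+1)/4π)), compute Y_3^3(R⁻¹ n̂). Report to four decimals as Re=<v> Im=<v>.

Re=0.3244 Im=0.2577

Need the full column D^3_{m',3} for m'=−3..3 at α=3.5108, β=2.2752, γ=3.0021.
cos(β/2)=0.419774, sin(β/2)=0.907629
d^3_{-3,3}: single k=6 term ⇒ +0.559048;  D = +0.024979+0.558490i
d^3_{-2,3}: single k=5 term ⇒ +0.633333;  D = -0.254718-0.579853i
d^3_{-1,3}: single k=4 term ⇒ +0.463137;  D = +0.326737+0.328236i
d^3_{0,3}: single k=3 term ⇒ +0.247335;  D = -0.225992-0.100510i
d^3_{1,3}: single k=2 term ⇒ +0.099066;  D = +0.098946+0.004879i
d^3_{2,3}: single k=1 term ⇒ +0.028978;  D = -0.027507+0.009114i
d^3_{3,3}: single k=0 term ⇒ +0.005471;  D = +0.004223-0.003479i
Y_3^{m'}(θ=1.2882,φ=2.2876) and Σ D·Y over m':
  (+0.0250+0.5585i)·(+0.3092-0.2024i)  (-0.2547-0.5799i)·(-0.0359+0.2604i)  (+0.3267+0.3282i)·(+0.1246+0.1430i)  (-0.2260-0.1005i)·(-0.2717+0.0000i)  (+0.0989+0.0049i)·(-0.1246+0.1430i)  (-0.0275+0.0091i)·(-0.0359-0.2604i)  (+0.0042-0.0035i)·(-0.3092-0.2024i)
Y_3^3(R⁻¹ n̂) = +0.324383+0.257680i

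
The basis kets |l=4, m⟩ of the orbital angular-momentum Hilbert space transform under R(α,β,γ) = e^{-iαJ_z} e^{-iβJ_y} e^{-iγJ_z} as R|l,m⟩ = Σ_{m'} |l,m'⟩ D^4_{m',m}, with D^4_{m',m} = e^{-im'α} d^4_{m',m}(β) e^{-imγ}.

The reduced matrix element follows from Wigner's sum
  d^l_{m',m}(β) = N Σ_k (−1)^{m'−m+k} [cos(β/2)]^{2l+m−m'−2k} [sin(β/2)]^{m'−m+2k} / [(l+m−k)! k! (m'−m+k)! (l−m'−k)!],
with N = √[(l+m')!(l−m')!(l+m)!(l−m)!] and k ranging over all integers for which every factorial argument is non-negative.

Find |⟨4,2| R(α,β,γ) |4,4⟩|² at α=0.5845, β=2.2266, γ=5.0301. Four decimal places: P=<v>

P=0.0010

D^4_{2,4}(0.5845,2.2266,5.0301) = e^{-i·2·0.5845}·d^4_{2,4}(2.2266)·e^{-i·4·5.0301}. Compute d first:
Half-angle: c=0.441703, s=0.897161. N=√(720·2·40320·1)=7619.763776
The bounds max(0,m−m')=2 and min(l+m,l−m')=2 give 1 term
  k=2: (−1)^0·7619.7638/(1440)·0.4417^6·0.8972^2 = +0.031630
d^4_{2,4}(2.2266) = +0.031630
|D^4_{2,4}|² = |d^4_{2,4}(β)|² = (+0.031630)² = 0.001000 (the z-rotation phases have unit modulus)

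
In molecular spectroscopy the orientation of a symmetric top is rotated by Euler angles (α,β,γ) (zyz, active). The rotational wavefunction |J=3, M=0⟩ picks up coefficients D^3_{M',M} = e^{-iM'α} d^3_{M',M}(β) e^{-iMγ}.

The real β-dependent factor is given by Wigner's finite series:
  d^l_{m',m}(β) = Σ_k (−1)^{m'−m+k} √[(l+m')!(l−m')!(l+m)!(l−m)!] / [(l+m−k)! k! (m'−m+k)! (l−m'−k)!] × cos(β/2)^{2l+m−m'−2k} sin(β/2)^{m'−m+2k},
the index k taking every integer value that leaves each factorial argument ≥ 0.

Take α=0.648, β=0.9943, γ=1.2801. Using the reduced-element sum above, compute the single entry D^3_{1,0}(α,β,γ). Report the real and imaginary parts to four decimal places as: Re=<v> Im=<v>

D^3_{1,0}(0.648,0.9943,1.2801) = e^{-i·1·0.648}·d^3_{1,0}(0.9943)·e^{-i·0·1.2801}. Compute d first:
Half-angle: c=0.878945, s=0.476922. N=√(24·2·6·6)=41.569219
Admissible k: 0..2 (factorial args all ≥0)
  k=0: (−1)^1·41.5692/(12)·0.8789^5·0.4769^1 = -0.866658
  k=1: (−1)^2·41.5692/(4)·0.8789^3·0.4769^3 = +0.765492
  k=2: (−1)^3·41.5692/(12)·0.8789^1·0.4769^5 = -0.075126
d^3_{1,0}(0.9943) = -0.866658 +0.765492 -0.075126 = -0.176292
Phases: e^{-i·(1)·0.648}=+0.797293-0.603593i, e^{-i·(0)·1.2801}=+1.000000+0.000000i ⇒ D=-0.140556+0.106409i

Re=-0.1406 Im=0.1064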